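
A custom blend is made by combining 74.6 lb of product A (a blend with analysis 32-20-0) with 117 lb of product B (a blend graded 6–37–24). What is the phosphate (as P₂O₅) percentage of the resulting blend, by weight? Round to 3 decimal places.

Total mass = 74.6 + 117 = 191.6 lb.
P₂O₅ mass = 20%×74.6 + 37%×117 = 58.21 lb.
% P₂O₅ = 58.21 / 191.6 = 30.381002%.

30.381% P₂O₅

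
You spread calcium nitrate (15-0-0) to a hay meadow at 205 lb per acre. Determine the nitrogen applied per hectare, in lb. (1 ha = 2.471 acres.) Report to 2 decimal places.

75.98 lb N per hectare

nitrogen per acre = 205 × 15% = 30.75 lb.
Convert to per hectare: 30.75 × 2.471 = 75.9832 lb.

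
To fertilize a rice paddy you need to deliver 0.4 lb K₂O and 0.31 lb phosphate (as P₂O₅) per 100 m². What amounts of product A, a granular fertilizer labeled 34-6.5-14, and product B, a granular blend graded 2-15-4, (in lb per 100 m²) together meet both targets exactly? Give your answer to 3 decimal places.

Let a = lb of product A, b = lb of product B (per 100 m²).
K₂O: 0.14·a + 0.04·b = 0.4
P₂O₅: 0.065·a + 0.15·b = 0.31
Solving simultaneously: a = 2.58696, b = 0.945652.

2.587 lb product A, 0.946 lb product B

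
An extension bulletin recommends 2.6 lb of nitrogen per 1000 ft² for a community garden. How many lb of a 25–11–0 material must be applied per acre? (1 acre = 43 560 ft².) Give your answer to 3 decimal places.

453.024 lb of product per acre

Product per 1000 ft² = 2.6 / 25% = 10.4 lb.
Convert to per acre: 10.4 × 43.56 = 453.024 lb.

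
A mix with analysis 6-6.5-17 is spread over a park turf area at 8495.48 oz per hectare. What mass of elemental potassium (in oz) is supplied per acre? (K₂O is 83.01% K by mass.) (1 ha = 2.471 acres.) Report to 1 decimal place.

485.2 oz K per acre

K₂O per hectare = 8495.48 × 17% = 1444.23 oz.
Elemental K = 1444.23 × 0.8301 = 1198.86 oz per hectare.
Convert to per acre: 1198.86 × 0.404694 = 485.171 oz.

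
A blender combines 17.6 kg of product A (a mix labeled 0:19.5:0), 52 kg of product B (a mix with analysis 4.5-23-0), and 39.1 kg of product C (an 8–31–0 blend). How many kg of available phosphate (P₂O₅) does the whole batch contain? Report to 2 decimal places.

P₂O₅ mass = 19.5%×17.6 + 23%×52 + 31%×39.1 = 27.513 kg.

27.51 kg P₂O₅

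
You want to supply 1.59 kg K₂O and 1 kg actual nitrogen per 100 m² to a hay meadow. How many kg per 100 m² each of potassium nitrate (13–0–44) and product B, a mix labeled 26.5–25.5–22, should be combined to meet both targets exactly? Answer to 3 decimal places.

2.288 kg potassium nitrate, 2.651 kg product B

Let a = kg of potassium nitrate, b = kg of product B (per 100 m²).
K₂O: 0.44·a + 0.22·b = 1.59
N: 0.13·a + 0.265·b = 1
Solving simultaneously: a = 2.28807, b = 2.65114.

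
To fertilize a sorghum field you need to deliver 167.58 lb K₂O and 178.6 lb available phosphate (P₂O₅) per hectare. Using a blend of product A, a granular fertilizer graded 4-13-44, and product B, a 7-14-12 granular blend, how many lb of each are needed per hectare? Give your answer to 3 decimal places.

With a, b = lb per hectare of product A and product B:
K₂O: 0.44·a + 0.12·b = 167.58
P₂O₅: 0.13·a + 0.14·b = 178.6
From row1: a = (167.58 − 0.12·b) / 0.44.
Into row2: 0.13·(167.58 − 0.12·b)/0.44 + 0.14·b = 178.6 → b = 1234.7522, a = 44.11304.

44.113 lb product A, 1234.752 lb product B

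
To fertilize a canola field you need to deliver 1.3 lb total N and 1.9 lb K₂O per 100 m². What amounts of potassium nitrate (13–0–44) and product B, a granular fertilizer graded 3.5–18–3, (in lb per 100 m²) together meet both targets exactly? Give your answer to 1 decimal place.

With a, b = lb per 100 m² of potassium nitrate and product B:
N: 0.13·a + 0.035·b = 1.3
K₂O: 0.44·a + 0.03·b = 1.9
Solving simultaneously: a = 2.3913, b = 28.2609.

2.4 lb potassium nitrate, 28.3 lb product B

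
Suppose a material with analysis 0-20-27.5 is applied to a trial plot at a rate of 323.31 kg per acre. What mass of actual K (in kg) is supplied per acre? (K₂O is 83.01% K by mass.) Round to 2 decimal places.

73.80 kg K per acre

K₂O per acre = 323.31 × 27.5% = 88.9102 kg.
Elemental K = 88.9102 × 0.8301 = 73.8044 kg per acre.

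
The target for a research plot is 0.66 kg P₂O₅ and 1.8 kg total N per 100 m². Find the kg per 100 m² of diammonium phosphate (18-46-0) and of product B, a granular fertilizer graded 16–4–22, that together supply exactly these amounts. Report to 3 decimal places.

Let a = kg of diammonium phosphate, b = kg of product B (per 100 m²).
P₂O₅: 0.46·a + 0.04·b = 0.66
N: 0.18·a + 0.16·b = 1.8
Eliminate b: (row1) − 0.04/0.16·(row2) → 0.415·a = 0.21, so a = 0.506024.
Then b = (1.8 − 0.18·0.506024) / 0.16 = 10.6807.

0.506 kg diammonium phosphate, 10.681 kg product B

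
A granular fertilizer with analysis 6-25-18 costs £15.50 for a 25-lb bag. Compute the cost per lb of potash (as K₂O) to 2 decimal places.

K₂O in bag = 25 × 18% = 4.5 lb.
Cost per lb K₂O = £15.50 / 4.5 = £3.4444.

£3.44 per lb K₂O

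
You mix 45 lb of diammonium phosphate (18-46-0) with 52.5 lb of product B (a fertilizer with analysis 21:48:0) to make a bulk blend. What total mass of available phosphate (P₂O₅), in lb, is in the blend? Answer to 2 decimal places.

45.90 lb P₂O₅

P₂O₅ mass = 46%×45 + 48%×52.5 = 45.9 lb.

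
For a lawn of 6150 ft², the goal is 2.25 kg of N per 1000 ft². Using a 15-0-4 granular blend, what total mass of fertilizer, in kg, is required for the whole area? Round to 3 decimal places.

Product per 1000 ft² = 2.25 / 15% = 15 kg.
Total product = 15 × 6150 / 1000 = 92.25 kg.

92.250 kg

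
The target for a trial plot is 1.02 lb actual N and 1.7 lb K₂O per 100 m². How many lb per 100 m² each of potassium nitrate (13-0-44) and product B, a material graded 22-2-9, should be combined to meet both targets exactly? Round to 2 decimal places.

3.32 lb potassium nitrate, 2.68 lb product B

Let a = lb of potassium nitrate, b = lb of product B (per 100 m²).
N: 0.13·a + 0.22·b = 1.02
K₂O: 0.44·a + 0.09·b = 1.7
Eliminate a: (row1) − 0.13/0.44·(row2) → 0.193409·b = 0.517727, so b = 2.67685.
Back-substitute: a = (1.02 − 0.22·2.67685) / 0.13 = 3.3161.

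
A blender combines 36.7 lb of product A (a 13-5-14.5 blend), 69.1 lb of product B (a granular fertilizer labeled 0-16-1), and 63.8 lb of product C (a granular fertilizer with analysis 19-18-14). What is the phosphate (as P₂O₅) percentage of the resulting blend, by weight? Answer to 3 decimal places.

Total mass = 36.7 + 69.1 + 63.8 = 169.6 lb.
P₂O₅ mass = 5%×36.7 + 16%×69.1 + 18%×63.8 = 24.375 lb.
% P₂O₅ = 24.375 / 169.6 = 14.3721%.

14.372% P₂O₅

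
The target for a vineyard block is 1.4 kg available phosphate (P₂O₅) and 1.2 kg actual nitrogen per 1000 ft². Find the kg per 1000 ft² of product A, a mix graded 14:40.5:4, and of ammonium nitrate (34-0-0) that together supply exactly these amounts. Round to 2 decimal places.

With a, b = kg per 1000 ft² of product A and ammonium nitrate:
P₂O₅: 0.405·a + 0·b = 1.4
N: 0.14·a + 0.34·b = 1.2
From row1: a = (1.4 − 0·b) / 0.405.
Into row2: 0.14·(1.4 − 0·b)/0.405 + 0.34·b = 1.2 → b = 2.10603, a = 3.45679.

3.46 kg product A, 2.11 kg ammonium nitrate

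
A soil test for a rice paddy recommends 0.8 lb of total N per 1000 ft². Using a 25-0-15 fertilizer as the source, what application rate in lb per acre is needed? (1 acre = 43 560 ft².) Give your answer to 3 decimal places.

Product per 1000 ft² = 0.8 / 25% = 3.2 lb.
Convert to per acre: 3.2 × 43.56 = 139.392 lb.

139.392 lb of product per acre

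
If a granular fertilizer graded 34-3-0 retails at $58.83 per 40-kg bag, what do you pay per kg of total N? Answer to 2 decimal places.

N in bag = 40 × 34% = 13.6 kg.
Cost per kg N = $58.83 / 13.6 = $4.3257.

$4.33 per kg N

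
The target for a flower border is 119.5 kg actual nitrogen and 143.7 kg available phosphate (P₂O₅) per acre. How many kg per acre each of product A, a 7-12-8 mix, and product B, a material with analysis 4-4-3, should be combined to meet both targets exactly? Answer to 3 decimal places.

484.000 kg product A, 2140.500 kg product B

Per-acre balance (a = product A, b = product B):
N: 0.07·a + 0.04·b = 119.5
P₂O₅: 0.12·a + 0.04·b = 143.7
Eliminate b: (row1) − 0.04/0.04·(row2) → -0.05·a = -24.2, so a = 484.
Then b = (143.7 − 0.12·484) / 0.04 = 2140.5.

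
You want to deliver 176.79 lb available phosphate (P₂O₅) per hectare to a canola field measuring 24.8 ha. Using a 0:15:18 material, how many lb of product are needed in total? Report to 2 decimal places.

Product per hectare = 176.79 / 15% = 1178.6 lb.
Total product = 1178.6 × 24.8 = 29229.28 lb.

29229.28 lb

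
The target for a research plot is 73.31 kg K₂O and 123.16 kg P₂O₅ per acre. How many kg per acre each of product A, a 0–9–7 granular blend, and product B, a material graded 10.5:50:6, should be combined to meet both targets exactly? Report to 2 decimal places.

Per-acre balance (a = product A, b = product B):
K₂O: 0.07·a + 0.06·b = 73.31
P₂O₅: 0.09·a + 0.5·b = 123.16
Eliminate b: (row1) − 0.06/0.5·(row2) → 0.0592·a = 58.5308, so a = 988.696.
Then b = (123.16 − 0.09·988.696) / 0.5 = 68.3547.

988.70 kg product A, 68.35 kg product B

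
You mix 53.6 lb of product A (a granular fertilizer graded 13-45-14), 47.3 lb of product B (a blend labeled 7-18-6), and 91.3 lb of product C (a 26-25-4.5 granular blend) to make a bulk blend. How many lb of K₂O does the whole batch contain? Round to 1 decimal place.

K₂O mass = 14%×53.6 + 6%×47.3 + 4.5%×91.3 = 14.4505 lb.

14.5 lb K₂O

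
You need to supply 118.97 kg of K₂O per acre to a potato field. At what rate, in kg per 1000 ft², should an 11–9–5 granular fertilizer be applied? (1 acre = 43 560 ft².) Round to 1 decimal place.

Product per acre = 118.97 / 5% = 2379.4 kg.
Convert to per 1000 ft²: 2379.4 × 0.0229568 = 54.6235 kg.

54.6 kg of product per thousand sq ft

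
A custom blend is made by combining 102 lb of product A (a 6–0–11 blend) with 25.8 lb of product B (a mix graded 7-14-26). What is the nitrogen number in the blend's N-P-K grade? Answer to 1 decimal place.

6.2% N

Total mass = 102 + 25.8 = 127.8 lb.
N mass = 6%×102 + 7%×25.8 = 7.926 lb.
% N = 7.926 / 127.8 = 6.20188%.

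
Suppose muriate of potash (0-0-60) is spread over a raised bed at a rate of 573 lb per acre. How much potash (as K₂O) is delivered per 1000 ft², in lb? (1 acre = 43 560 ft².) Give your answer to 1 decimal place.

K₂O per acre = 573 × 60% = 343.8 lb.
Convert to per 1000 ft²: 343.8 × 0.0229568 = 7.89256 lb.

7.9 lb K₂O per thousand sq ft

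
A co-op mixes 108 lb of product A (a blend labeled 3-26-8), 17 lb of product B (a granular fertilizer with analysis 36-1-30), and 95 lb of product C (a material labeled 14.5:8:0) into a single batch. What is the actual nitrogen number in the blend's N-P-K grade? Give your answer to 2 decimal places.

10.52% N

Total mass = 108 + 17 + 95 = 220 lb.
N mass = 3%×108 + 36%×17 + 14.5%×95 = 23.135 lb.
% N = 23.135 / 220 = 10.5159%.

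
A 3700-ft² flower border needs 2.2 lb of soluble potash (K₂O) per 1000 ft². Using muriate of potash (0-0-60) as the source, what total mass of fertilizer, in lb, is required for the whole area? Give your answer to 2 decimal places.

Product per 1000 ft² = 2.2 / 60% = 3.66667 lb.
Total product = 3.66667 × 3700 / 1000 = 13.5667 lb.

13.57 lb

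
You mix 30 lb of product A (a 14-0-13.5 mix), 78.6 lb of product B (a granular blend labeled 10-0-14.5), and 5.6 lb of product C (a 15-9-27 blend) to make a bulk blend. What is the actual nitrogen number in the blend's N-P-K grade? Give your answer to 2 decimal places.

11.30% N

Total mass = 30 + 78.6 + 5.6 = 114.2 lb.
N mass = 14%×30 + 10%×78.6 + 15%×5.6 = 12.9 lb.
% N = 12.9 / 114.2 = 11.296%.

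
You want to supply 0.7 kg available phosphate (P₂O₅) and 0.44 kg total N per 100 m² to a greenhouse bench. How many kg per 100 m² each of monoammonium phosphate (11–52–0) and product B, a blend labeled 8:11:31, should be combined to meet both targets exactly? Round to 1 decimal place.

Let a = kg of monoammonium phosphate, b = kg of product B (per 100 m²).
P₂O₅: 0.52·a + 0.11·b = 0.7
N: 0.11·a + 0.08·b = 0.44
Eliminate b: (row1) − 0.11/0.08·(row2) → 0.36875·a = 0.095, so a = 0.257627.
Then b = (0.44 − 0.11·0.257627) / 0.08 = 5.14576.

0.3 kg monoammonium phosphate, 5.1 kg product B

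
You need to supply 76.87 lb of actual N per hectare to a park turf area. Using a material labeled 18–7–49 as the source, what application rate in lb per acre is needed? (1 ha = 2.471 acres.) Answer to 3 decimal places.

172.827 lb of product per acre

Product per hectare = 76.87 / 18% = 427.056 lb.
Convert to per acre: 427.056 × 0.404694 = 172.82702 lb.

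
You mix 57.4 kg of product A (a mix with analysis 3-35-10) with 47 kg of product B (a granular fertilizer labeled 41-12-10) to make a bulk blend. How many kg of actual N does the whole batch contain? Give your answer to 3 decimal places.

N mass = 3%×57.4 + 41%×47 = 20.992 kg.

20.992 kg N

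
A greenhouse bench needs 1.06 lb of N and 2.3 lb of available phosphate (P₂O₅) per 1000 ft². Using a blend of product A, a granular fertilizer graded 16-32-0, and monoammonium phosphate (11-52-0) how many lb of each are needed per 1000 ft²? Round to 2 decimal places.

6.21 lb product A, 0.60 lb monoammonium phosphate

Per-1000 ft² balance (a = product A, b = monoammonium phosphate):
N: 0.16·a + 0.11·b = 1.06
P₂O₅: 0.32·a + 0.52·b = 2.3
Solving simultaneously: a = 6.2125, b = 0.6.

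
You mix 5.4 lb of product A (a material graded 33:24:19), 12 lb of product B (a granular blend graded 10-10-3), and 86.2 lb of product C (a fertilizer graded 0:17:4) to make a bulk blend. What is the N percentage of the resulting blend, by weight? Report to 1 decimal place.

2.9% N

Total mass = 5.4 + 12 + 86.2 = 103.6 lb.
N mass = 33%×5.4 + 10%×12 + 0%×86.2 = 2.982 lb.
% N = 2.982 / 103.6 = 2.87838%.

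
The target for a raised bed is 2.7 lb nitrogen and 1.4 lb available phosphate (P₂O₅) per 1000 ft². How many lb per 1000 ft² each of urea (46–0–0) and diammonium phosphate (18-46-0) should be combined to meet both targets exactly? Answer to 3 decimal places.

Per-1000 ft² balance (a = urea, b = diammonium phosphate):
N: 0.46·a + 0.18·b = 2.7
P₂O₅: 0·a + 0.46·b = 1.4
Solving simultaneously: a = 4.67864, b = 3.04348.

4.679 lb urea, 3.043 lb diammonium phosphate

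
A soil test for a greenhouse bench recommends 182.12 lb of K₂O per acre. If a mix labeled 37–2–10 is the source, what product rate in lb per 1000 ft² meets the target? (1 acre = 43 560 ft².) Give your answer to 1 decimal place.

Product per acre = 182.12 / 10% = 1821.2 lb.
Convert to per 1000 ft²: 1821.2 × 0.0229568 = 41.809 lb.

41.8 lb of product per thousand sq ft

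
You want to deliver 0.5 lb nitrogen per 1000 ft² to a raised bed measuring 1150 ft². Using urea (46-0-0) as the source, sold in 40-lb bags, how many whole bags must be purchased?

1 bags

Product per 1000 ft² = 0.5 / 46% = 1.08696 lb.
Total product = 1.08696 × 1150 / 1000 = 1.25 lb.
Bags = ⌈1.25 / 40⌉ = 1.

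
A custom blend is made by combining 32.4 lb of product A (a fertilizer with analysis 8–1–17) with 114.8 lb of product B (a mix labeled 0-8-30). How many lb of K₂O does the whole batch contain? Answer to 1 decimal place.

K₂O mass = 17%×32.4 + 30%×114.8 = 39.948 lb.

39.9 lb K₂O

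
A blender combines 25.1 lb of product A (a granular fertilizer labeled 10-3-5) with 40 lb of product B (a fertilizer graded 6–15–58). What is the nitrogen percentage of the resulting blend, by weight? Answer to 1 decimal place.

Total mass = 25.1 + 40 = 65.1 lb.
N mass = 10%×25.1 + 6%×40 = 4.91 lb.
% N = 4.91 / 65.1 = 7.54224%.

7.5% N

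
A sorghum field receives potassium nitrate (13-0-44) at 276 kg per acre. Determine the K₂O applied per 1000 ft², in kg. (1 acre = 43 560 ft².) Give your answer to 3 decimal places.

K₂O per acre = 276 × 44% = 121.44 kg.
Convert to per 1000 ft²: 121.44 × 0.0229568 = 2.78788 kg.

2.788 kg K₂O per thousand sq ft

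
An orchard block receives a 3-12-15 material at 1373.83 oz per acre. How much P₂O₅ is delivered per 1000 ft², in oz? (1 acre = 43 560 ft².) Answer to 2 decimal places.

P₂O₅ per acre = 1373.83 × 12% = 164.86 oz.
Convert to per 1000 ft²: 164.86 × 0.0229568 = 3.78466 oz.

3.78 oz P₂O₅ per thousand sq ft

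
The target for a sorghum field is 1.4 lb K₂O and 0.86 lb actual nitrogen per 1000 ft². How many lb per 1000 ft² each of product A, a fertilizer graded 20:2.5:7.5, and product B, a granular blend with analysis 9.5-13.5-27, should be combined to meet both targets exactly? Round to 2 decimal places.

With a, b = lb per 1000 ft² of product A and product B:
K₂O: 0.075·a + 0.27·b = 1.4
N: 0.2·a + 0.095·b = 0.86
Eliminate a: (row1) − 0.075/0.2·(row2) → 0.234375·b = 1.0775, so b = 4.59733.
Back-substitute: a = (1.4 − 0.27·4.59733) / 0.075 = 2.11627.

2.12 lb product A, 4.60 lb product B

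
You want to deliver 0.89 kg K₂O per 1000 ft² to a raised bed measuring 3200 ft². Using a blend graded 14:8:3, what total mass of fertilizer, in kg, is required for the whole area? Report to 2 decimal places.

94.93 kg

Product per 1000 ft² = 0.89 / 3% = 29.6667 kg.
Total product = 29.6667 × 3200 / 1000 = 94.9333 kg.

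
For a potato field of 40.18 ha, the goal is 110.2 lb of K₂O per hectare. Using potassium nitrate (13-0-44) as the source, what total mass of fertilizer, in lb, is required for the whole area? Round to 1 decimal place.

Product per hectare = 110.2 / 44% = 250.455 lb.
Total product = 250.455 × 40.18 = 10063.26 lb.

10063.3 lb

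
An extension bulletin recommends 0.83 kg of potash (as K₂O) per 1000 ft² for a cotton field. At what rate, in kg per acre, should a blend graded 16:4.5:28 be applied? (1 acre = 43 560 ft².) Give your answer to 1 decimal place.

129.1 kg of product per acre

Product per 1000 ft² = 0.83 / 28% = 2.96429 kg.
Convert to per acre: 2.96429 × 43.56 = 129.124 kg.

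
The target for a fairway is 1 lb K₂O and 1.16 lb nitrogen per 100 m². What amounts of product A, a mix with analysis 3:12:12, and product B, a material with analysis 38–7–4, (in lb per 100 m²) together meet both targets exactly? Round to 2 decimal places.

Let a = lb of product A, b = lb of product B (per 100 m²).
K₂O: 0.12·a + 0.04·b = 1
N: 0.03·a + 0.38·b = 1.16
From row1: a = (1 − 0.04·b) / 0.12.
Into row2: 0.03·(1 − 0.04·b)/0.12 + 0.38·b = 1.16 → b = 2.45946, a = 7.51351.

7.51 lb product A, 2.46 lb product B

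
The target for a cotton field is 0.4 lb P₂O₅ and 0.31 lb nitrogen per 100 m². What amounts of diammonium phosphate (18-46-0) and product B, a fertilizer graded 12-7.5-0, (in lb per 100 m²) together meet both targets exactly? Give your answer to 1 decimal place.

0.6 lb diammonium phosphate, 1.7 lb product B

Let a = lb of diammonium phosphate, b = lb of product B (per 100 m²).
P₂O₅: 0.46·a + 0.075·b = 0.4
N: 0.18·a + 0.12·b = 0.31
From row1: a = (0.4 − 0.075·b) / 0.46.
Into row2: 0.18·(0.4 − 0.075·b)/0.46 + 0.12·b = 0.31 → b = 1.69305, a = 0.593525.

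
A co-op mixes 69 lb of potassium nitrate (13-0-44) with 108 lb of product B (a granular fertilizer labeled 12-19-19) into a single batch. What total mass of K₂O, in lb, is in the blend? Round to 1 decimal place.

50.9 lb K₂O

K₂O mass = 44%×69 + 19%×108 = 50.88 lb.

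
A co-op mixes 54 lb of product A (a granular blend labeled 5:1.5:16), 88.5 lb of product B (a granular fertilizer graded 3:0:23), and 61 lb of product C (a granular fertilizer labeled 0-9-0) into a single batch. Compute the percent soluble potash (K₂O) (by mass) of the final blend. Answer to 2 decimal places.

Total mass = 54 + 88.5 + 61 = 203.5 lb.
K₂O mass = 16%×54 + 23%×88.5 + 0%×61 = 28.995 lb.
% K₂O = 28.995 / 203.5 = 14.2482%.

14.25% K₂O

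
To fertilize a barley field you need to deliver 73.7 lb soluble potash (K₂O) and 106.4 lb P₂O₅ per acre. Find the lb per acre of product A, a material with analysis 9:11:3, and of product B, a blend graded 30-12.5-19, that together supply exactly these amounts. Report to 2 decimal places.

With a, b = lb per acre of product A and product B:
K₂O: 0.03·a + 0.19·b = 73.7
P₂O₅: 0.11·a + 0.125·b = 106.4
Eliminate b: (row1) − 0.19/0.125·(row2) → -0.1372·a = -88.028, so a = 641.603.
Then b = (106.4 − 0.11·641.603) / 0.125 = 286.589.

641.60 lb product A, 286.59 lb product B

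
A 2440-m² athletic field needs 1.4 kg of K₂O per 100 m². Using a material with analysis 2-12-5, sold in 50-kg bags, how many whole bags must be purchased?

Product per 100 m² = 1.4 / 5% = 28 kg.
Total product = 28 × 2440 / 100 = 683.2 kg.
Bags = ⌈683.2 / 50⌉ = 14.

14 bags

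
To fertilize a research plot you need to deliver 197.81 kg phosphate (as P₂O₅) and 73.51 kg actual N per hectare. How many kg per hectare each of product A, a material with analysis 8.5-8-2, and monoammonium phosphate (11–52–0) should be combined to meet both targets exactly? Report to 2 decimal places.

465.14 kg product A, 308.84 kg monoammonium phosphate

Per-hectare balance (a = product A, b = monoammonium phosphate):
P₂O₅: 0.08·a + 0.52·b = 197.81
N: 0.085·a + 0.11·b = 73.51
Eliminate a: (row1) − 0.08/0.085·(row2) → 0.416471·b = 128.624, so b = 308.843.
Back-substitute: a = (197.81 − 0.52·308.843) / 0.08 = 465.144.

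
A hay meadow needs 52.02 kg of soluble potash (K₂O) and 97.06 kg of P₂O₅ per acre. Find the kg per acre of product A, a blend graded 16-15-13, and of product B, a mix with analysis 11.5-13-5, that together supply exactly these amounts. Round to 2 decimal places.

Let a = kg of product A, b = kg of product B (per acre).
K₂O: 0.13·a + 0.05·b = 52.02
P₂O₅: 0.15·a + 0.13·b = 97.06
From row1: a = (52.02 − 0.05·b) / 0.13.
Into row2: 0.15·(52.02 − 0.05·b)/0.13 + 0.13·b = 97.06 → b = 512.213, a = 203.149.

203.15 kg product A, 512.21 kg product B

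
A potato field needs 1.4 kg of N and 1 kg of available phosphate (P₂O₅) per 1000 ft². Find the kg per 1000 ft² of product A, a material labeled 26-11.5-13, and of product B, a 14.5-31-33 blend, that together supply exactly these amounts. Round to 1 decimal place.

Per-1000 ft² balance (a = product A, b = product B):
N: 0.26·a + 0.145·b = 1.4
P₂O₅: 0.115·a + 0.31·b = 1
From row1: a = (1.4 − 0.145·b) / 0.26.
Into row2: 0.115·(1.4 − 0.145·b)/0.26 + 0.31·b = 1 → b = 1.54869, a = 4.52092.

4.5 kg product A, 1.5 kg product B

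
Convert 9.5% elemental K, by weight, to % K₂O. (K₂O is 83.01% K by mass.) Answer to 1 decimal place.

11.4% K₂O

%K₂O = 9.5 / 0.8301 = 11.4444%.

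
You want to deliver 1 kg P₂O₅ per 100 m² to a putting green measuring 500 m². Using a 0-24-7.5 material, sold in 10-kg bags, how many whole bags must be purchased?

Product per 100 m² = 1 / 24% = 4.16667 kg.
Total product = 4.16667 × 500 / 100 = 20.8333 kg.
Bags = ⌈20.8333 / 10⌉ = 3.

3 bags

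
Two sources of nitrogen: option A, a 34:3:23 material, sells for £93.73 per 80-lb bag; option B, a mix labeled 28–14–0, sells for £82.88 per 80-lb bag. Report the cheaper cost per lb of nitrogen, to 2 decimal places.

option A: N per bag = 80 × 34% = 27.2 lb; cost = 93.73 / 27.2 = £3.4460/lb N.
option B: N per bag = 80 × 28% = 22.4 lb; cost = 82.88 / 22.4 = £3.7000/lb N.
option A is cheaper.

£3.45 per lb N (option A)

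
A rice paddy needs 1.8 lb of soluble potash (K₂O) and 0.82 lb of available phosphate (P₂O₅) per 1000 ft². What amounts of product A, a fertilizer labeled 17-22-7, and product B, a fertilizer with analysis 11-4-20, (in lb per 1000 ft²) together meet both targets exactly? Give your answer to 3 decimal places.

Let a = lb of product A, b = lb of product B (per 1000 ft²).
K₂O: 0.07·a + 0.2·b = 1.8
P₂O₅: 0.22·a + 0.04·b = 0.82
From row1: a = (1.8 − 0.2·b) / 0.07.
Into row2: 0.22·(1.8 − 0.2·b)/0.07 + 0.04·b = 0.82 → b = 8.21845, a = 2.23301.

2.233 lb product A, 8.218 lb product B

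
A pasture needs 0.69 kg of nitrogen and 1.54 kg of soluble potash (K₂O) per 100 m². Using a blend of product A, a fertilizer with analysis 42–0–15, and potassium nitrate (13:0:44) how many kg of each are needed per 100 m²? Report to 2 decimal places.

0.63 kg product A, 3.29 kg potassium nitrate

Let a = kg of product A, b = kg of potassium nitrate (per 100 m²).
N: 0.42·a + 0.13·b = 0.69
K₂O: 0.15·a + 0.44·b = 1.54
Solving simultaneously: a = 0.625529, b = 3.28675.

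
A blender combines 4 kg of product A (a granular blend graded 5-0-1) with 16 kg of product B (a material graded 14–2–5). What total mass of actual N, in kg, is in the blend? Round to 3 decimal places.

2.440 kg N

N mass = 5%×4 + 14%×16 = 2.44 kg.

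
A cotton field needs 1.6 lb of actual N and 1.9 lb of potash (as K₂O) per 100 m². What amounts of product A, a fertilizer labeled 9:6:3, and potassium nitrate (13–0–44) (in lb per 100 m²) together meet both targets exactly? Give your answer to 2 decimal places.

With a, b = lb per 100 m² of product A and potassium nitrate:
N: 0.09·a + 0.13·b = 1.6
K₂O: 0.03·a + 0.44·b = 1.9
Eliminate a: (row1) − 0.09/0.03·(row2) → -1.19·b = -4.1, so b = 3.44538.
Back-substitute: a = (1.6 − 0.13·3.44538) / 0.09 = 12.8011.

12.80 lb product A, 3.45 lb potassium nitrate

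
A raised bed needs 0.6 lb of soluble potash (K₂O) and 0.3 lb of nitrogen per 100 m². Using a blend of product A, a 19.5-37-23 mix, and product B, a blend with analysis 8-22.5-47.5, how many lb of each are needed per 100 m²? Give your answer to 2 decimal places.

1.27 lb product A, 0.65 lb product B

With a, b = lb per 100 m² of product A and product B:
K₂O: 0.23·a + 0.475·b = 0.6
N: 0.195·a + 0.08·b = 0.3
Eliminate b: (row1) − 0.475/0.08·(row2) → -0.927813·a = -1.18125, so a = 1.27316.
Then b = (0.3 − 0.195·1.27316) / 0.08 = 0.646682.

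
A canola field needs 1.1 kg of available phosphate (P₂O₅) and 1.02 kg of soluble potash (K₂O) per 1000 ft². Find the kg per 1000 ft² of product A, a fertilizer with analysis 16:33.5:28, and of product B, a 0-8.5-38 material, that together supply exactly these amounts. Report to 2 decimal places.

3.20 kg product A, 0.33 kg product B

Per-1000 ft² balance (a = product A, b = product B):
P₂O₅: 0.335·a + 0.085·b = 1.1
K₂O: 0.28·a + 0.38·b = 1.02
Eliminate b: (row1) − 0.085/0.38·(row2) → 0.272368·a = 0.871842, so a = 3.20097.
Then b = (1.02 − 0.28·3.20097) / 0.38 = 0.325604.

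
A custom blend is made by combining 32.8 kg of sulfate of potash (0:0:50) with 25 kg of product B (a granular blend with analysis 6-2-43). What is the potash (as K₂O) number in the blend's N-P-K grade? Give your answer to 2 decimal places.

Total mass = 32.8 + 25 = 57.8 kg.
K₂O mass = 50%×32.8 + 43%×25 = 27.15 kg.
% K₂O = 27.15 / 57.8 = 46.9723%.

46.97% K₂O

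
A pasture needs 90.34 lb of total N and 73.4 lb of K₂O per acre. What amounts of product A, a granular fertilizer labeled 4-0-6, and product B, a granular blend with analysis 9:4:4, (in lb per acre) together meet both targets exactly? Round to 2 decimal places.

Per-acre balance (a = product A, b = product B):
N: 0.04·a + 0.09·b = 90.34
K₂O: 0.06·a + 0.04·b = 73.4
From row1: a = (90.34 − 0.09·b) / 0.04.
Into row2: 0.06·(90.34 − 0.09·b)/0.04 + 0.04·b = 73.4 → b = 653.789, a = 787.474.

787.47 lb product A, 653.79 lb product B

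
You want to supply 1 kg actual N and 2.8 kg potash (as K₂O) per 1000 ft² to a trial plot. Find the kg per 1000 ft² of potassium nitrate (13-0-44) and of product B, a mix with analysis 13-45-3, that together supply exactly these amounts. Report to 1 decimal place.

With a, b = kg per 1000 ft² of potassium nitrate and product B:
N: 0.13·a + 0.13·b = 1
K₂O: 0.44·a + 0.03·b = 2.8
Eliminate b: (row1) − 0.13/0.03·(row2) → -1.77667·a = -11.1333, so a = 6.26642.
Then b = (2.8 − 0.44·6.26642) / 0.03 = 1.42589.

6.3 kg potassium nitrate, 1.4 kg product B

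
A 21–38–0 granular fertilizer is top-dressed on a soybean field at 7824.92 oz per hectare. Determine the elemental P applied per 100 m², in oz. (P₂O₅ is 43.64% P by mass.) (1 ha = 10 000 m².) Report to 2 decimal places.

P₂O₅ per hectare = 7824.92 × 38% = 2973.47 oz.
Elemental P = 2973.47 × 0.4364 = 1297.62 oz per hectare.
Convert to per 100 m²: 1297.62 × 0.01 = 12.9762 oz.

12.98 oz P per hundred sq m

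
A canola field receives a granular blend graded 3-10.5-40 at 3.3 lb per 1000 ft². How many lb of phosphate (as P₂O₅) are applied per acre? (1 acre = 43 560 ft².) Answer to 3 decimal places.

15.094 lb P₂O₅ per acre

P₂O₅ per 1000 ft² = 3.3 × 10.5% = 0.3465 lb.
Convert to per acre: 0.3465 × 43.56 = 15.0935 lb.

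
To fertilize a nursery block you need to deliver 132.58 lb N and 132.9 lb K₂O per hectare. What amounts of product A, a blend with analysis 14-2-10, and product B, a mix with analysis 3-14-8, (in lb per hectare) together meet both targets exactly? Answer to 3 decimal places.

With a, b = lb per hectare of product A and product B:
N: 0.14·a + 0.03·b = 132.58
K₂O: 0.1·a + 0.08·b = 132.9
Eliminate b: (row1) − 0.03/0.08·(row2) → 0.1025·a = 82.7425, so a = 807.2439.
Then b = (132.9 − 0.1·807.2439) / 0.08 = 652.1951.

807.244 lb product A, 652.195 lb product B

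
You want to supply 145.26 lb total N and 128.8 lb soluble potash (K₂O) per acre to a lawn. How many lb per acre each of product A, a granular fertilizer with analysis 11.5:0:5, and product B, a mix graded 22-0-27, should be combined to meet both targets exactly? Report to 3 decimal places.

With a, b = lb per acre of product A and product B:
N: 0.115·a + 0.22·b = 145.26
K₂O: 0.05·a + 0.27·b = 128.8
Eliminate a: (row1) − 0.115/0.05·(row2) → -0.401·b = -150.98, so b = 376.5087.
Back-substitute: a = (145.26 − 0.22·376.5087) / 0.115 = 542.8529.

542.853 lb product A, 376.509 lb product B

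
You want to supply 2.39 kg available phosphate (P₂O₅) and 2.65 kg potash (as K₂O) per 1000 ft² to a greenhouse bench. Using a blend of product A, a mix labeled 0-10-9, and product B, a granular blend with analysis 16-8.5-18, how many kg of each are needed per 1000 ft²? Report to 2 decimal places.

Per-1000 ft² balance (a = product A, b = product B):
P₂O₅: 0.1·a + 0.085·b = 2.39
K₂O: 0.09·a + 0.18·b = 2.65
Eliminate b: (row1) − 0.085/0.18·(row2) → 0.0575·a = 1.13861, so a = 19.8019.
Then b = (2.65 − 0.09·19.8019) / 0.18 = 4.82126.

19.80 kg product A, 4.82 kg product B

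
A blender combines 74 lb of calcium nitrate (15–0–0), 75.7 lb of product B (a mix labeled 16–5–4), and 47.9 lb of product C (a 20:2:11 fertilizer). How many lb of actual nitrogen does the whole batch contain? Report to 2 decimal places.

32.79 lb N

N mass = 15%×74 + 16%×75.7 + 20%×47.9 = 32.792 lb.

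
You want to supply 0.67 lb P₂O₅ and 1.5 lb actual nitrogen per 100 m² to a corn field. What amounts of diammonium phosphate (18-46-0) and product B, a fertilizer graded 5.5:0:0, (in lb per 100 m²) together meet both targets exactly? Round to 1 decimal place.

With a, b = lb per 100 m² of diammonium phosphate and product B:
P₂O₅: 0.46·a + 0·b = 0.67
N: 0.18·a + 0.055·b = 1.5
Eliminate a: (row1) − 0.46/0.18·(row2) → -0.140556·b = -3.16333, so b = 22.5059.
Back-substitute: a = (0.67 − 0·22.5059) / 0.46 = 1.45652.

1.5 lb diammonium phosphate, 22.5 lb product B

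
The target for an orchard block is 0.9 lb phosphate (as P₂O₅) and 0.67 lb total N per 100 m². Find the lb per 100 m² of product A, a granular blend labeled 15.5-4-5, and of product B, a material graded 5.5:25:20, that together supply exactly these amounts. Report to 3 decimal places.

With a, b = lb per 100 m² of product A and product B:
P₂O₅: 0.04·a + 0.25·b = 0.9
N: 0.155·a + 0.055·b = 0.67
From row1: a = (0.9 − 0.25·b) / 0.04.
Into row2: 0.155·(0.9 − 0.25·b)/0.04 + 0.055·b = 0.67 → b = 3.08345, a = 3.22845.

3.228 lb product A, 3.083 lb product B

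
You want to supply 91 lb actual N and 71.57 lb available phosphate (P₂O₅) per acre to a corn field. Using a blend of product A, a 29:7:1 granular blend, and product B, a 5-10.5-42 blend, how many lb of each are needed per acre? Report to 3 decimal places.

Per-acre balance (a = product A, b = product B):
N: 0.29·a + 0.05·b = 91
P₂O₅: 0.07·a + 0.105·b = 71.57
Eliminate a: (row1) − 0.29/0.07·(row2) → -0.385·b = -205.504, so b = 533.7774.
Back-substitute: a = (91 − 0.05·533.7774) / 0.29 = 221.7625.

221.763 lb product A, 533.777 lb product B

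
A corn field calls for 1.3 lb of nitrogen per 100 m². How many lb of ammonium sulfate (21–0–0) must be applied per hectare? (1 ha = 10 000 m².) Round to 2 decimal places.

619.05 lb of product per hectare

Product per 100 m² = 1.3 / 21% = 6.19048 lb.
Convert to per hectare: 6.19048 × 100 = 619.048 lb.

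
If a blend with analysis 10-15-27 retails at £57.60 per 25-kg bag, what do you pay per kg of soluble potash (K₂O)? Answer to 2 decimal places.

£8.53 per kg K₂O

K₂O in bag = 25 × 27% = 6.75 kg.
Cost per kg K₂O = £57.60 / 6.75 = £8.5333.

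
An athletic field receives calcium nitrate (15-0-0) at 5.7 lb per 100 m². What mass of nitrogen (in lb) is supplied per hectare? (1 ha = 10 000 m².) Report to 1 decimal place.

nitrogen per 100 m² = 5.7 × 15% = 0.855 lb.
Convert to per hectare: 0.855 × 100 = 85.5 lb.

85.5 lb N per hectare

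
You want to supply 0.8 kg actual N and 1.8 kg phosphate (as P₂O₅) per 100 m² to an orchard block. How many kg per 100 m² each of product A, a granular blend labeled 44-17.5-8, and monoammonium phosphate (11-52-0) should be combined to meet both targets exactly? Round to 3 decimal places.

1.040 kg product A, 3.111 kg monoammonium phosphate

Let a = kg of product A, b = kg of monoammonium phosphate (per 100 m²).
N: 0.44·a + 0.11·b = 0.8
P₂O₅: 0.175·a + 0.52·b = 1.8
From row1: a = (0.8 − 0.11·b) / 0.44.
Into row2: 0.175·(0.8 − 0.11·b)/0.44 + 0.52·b = 1.8 → b = 3.11143, a = 1.04032.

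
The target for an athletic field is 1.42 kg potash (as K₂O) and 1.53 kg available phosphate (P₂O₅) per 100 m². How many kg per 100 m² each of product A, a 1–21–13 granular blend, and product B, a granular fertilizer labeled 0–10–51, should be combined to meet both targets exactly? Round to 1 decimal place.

6.8 kg product A, 1.1 kg product B

Let a = kg of product A, b = kg of product B (per 100 m²).
K₂O: 0.13·a + 0.51·b = 1.42
P₂O₅: 0.21·a + 0.1·b = 1.53
Eliminate b: (row1) − 0.51/0.1·(row2) → -0.941·a = -6.383, so a = 6.78321.
Then b = (1.53 − 0.21·6.78321) / 0.1 = 1.05526.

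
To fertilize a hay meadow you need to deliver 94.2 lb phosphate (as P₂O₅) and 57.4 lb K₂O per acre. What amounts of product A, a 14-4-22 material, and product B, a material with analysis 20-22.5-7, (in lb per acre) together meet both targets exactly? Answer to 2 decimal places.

135.35 lb product A, 394.60 lb product B

Per-acre balance (a = product A, b = product B):
P₂O₅: 0.04·a + 0.225·b = 94.2
K₂O: 0.22·a + 0.07·b = 57.4
Solving simultaneously: a = 135.353, b = 394.604.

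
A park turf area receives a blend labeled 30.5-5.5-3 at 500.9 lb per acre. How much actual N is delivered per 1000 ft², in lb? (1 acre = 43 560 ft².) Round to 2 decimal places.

nitrogen per acre = 500.9 × 30.5% = 152.774 lb.
Convert to per 1000 ft²: 152.774 × 0.0229568 = 3.50722 lb.

3.51 lb N per thousand sq ft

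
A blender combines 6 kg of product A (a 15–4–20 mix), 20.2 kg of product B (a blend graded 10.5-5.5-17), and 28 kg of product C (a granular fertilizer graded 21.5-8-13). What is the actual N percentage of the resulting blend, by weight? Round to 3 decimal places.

16.681% N

Total mass = 6 + 20.2 + 28 = 54.2 kg.
N mass = 15%×6 + 10.5%×20.2 + 21.5%×28 = 9.041 kg.
% N = 9.041 / 54.2 = 16.6808%.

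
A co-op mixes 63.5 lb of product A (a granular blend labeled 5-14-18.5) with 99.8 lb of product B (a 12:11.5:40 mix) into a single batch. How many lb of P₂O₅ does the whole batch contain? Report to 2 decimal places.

P₂O₅ mass = 14%×63.5 + 11.5%×99.8 = 20.367 lb.

20.37 lb P₂O₅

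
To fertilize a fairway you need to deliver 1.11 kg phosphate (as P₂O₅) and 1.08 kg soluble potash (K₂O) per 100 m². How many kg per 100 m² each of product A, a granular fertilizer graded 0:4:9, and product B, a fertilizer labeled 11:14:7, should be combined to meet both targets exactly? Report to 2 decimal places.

7.50 kg product A, 5.79 kg product B

With a, b = kg per 100 m² of product A and product B:
P₂O₅: 0.04·a + 0.14·b = 1.11
K₂O: 0.09·a + 0.07·b = 1.08
Eliminate a: (row1) − 0.04/0.09·(row2) → 0.108889·b = 0.63, so b = 5.78571.
Back-substitute: a = (1.11 − 0.14·5.78571) / 0.04 = 7.5.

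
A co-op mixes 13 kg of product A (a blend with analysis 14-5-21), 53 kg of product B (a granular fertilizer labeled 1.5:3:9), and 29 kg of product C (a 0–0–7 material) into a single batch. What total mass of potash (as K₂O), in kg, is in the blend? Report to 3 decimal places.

K₂O mass = 21%×13 + 9%×53 + 7%×29 = 9.53 kg.

9.530 kg K₂O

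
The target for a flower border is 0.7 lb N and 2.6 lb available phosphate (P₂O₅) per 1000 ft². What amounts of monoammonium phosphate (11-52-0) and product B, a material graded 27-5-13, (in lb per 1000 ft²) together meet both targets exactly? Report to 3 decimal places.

4.944 lb monoammonium phosphate, 0.578 lb product B

With a, b = lb per 1000 ft² of monoammonium phosphate and product B:
N: 0.11·a + 0.27·b = 0.7
P₂O₅: 0.52·a + 0.05·b = 2.6
From row1: a = (0.7 − 0.27·b) / 0.11.
Into row2: 0.52·(0.7 − 0.27·b)/0.11 + 0.05·b = 2.6 → b = 0.578206, a = 4.9444.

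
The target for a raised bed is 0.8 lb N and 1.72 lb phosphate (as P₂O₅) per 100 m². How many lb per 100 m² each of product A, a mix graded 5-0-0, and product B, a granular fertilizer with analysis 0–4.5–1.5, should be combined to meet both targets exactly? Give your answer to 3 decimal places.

With a, b = lb per 100 m² of product A and product B:
N: 0.05·a + 0·b = 0.8
P₂O₅: 0·a + 0.045·b = 1.72
Solving simultaneously: a = 16, b = 38.2222.

16.000 lb product A, 38.222 lb product B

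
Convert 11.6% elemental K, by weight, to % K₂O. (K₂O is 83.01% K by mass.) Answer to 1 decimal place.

14.0% K₂O

%K₂O = 11.6 / 0.8301 = 13.9742%.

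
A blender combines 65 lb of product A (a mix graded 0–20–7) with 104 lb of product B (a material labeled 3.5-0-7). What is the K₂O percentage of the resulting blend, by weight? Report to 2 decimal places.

7.00% K₂O

Total mass = 65 + 104 = 169 lb.
K₂O mass = 7%×65 + 7%×104 = 11.83 lb.
% K₂O = 11.83 / 169 = 7%.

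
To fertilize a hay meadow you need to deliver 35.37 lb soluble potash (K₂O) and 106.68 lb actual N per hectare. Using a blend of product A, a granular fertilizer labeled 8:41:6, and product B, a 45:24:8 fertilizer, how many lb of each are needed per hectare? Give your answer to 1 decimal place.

Let a = lb of product A, b = lb of product B (per hectare).
K₂O: 0.06·a + 0.08·b = 35.37
N: 0.08·a + 0.45·b = 106.68
Eliminate a: (row1) − 0.06/0.08·(row2) → -0.2575·b = -44.64, so b = 173.359.
Back-substitute: a = (35.37 − 0.08·173.359) / 0.06 = 358.354.

358.4 lb product A, 173.4 lb product B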